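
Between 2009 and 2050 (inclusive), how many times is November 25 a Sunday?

Track November 25's weekday year by year (advancing +1, or +2 across a Feb 29):
  2009: Wed  2010: Thu (+1)  2011: Fri (+1)  2012: Sun (+2) ✓  2013: Mon (+1)
  2014: Tue (+1)  2015: Wed (+1)  2016: Fri (+2)  2017: Sat (+1)  2018: Sun (+1) ✓
  2019: Mon (+1)  2020: Wed (+2)  2021: Thu (+1)  2022: Fri (+1)  … (14 more years) …
  2037: Wed (+1)  2038: Thu (+1)  2039: Fri (+1)  2040: Sun (+2) ✓  2041: Mon (+1)
  2042: Tue (+1)  2043: Wed (+1)  2044: Fri (+2)  2045: Sat (+1)  2046: Sun (+1) ✓
  2047: Mon (+1)  2048: Wed (+2)  2049: Thu (+1)  2050: Fri (+1)
Sunday years: 2012, 2018, 2029, 2035, 2040, 2046 — 6 in total.

6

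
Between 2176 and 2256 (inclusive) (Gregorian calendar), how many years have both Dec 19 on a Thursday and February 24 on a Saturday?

3

Check each year's weekday for Dec 19 and February 24:
  2176: Thu/Sat ✓  2177: Fri/Mon  2178: Sat/Tue  2179: Sun/Wed  2180: Tue/Thu  2181: Wed/Sat  2182: Thu/Sun  2183: Fri/Mon  2184: Sun/Tue  2185: Mon/Thu  2186: Tue/Fri  2187: Wed/Sat  2188: Fri/Sun  2189: Sat/Tue  …(53 more)…  2243: Tue/Fri  2244: Thu/Sat ✓  2245: Fri/Mon  2246: Sat/Tue  2247: Sun/Wed  2248: Tue/Thu  2249: Wed/Sat  2250: Thu/Sun  2251: Fri/Mon  2252: Sun/Tue  2253: Mon/Thu  2254: Tue/Fri  2255: Wed/Sat  2256: Fri/Sun
Both conditions hold in: 2176, 2216, 2244 — 3.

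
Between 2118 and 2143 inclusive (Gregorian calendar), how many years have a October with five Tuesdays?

October has 31 days; it has five Tuesdays when Tuesday falls among the first (month-length − 28) days — i.e. when October 1 is one of Tuesday/Monday/Sunday.
October 1 by year: 2118:Sat 2119:Sun✓ 2120:Tue✓ 2121:Wed 2122:Thu 2123:Fri 2124:Sun✓ 2125:Mon✓ 2126:Tue✓ 2127:Wed 2128:Fri 2129:Sat 2130:Sun✓ 2131:Mon✓ 2132:Wed 2133:Thu 2134:Fri 2135:Sat 2136:Mon✓ 2137:Tue✓ 2138:Wed 2139:Thu 2140:Sat 2141:Sun✓ 2142:Mon✓ 2143:Tue✓
Years with five Tuesdays: 2119, 2120, 2124, 2125, 2126, 2130, 2131, 2136, 2137, 2141, 2142, 2143 → 12.

12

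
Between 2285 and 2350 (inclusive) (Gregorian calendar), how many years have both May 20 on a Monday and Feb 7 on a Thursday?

Check each year's weekday for May 20 and Feb 7:
  2285: Wed/Sat  2286: Thu/Sun  2287: Fri/Mon  2288: Sun/Tue  2289: Mon/Thu ✓  2290: Tue/Fri  2291: Wed/Sat  2292: Fri/Sun  2293: Sat/Tue  2294: Sun/Wed  2295: Mon/Thu ✓  2296: Wed/Fri  2297: Thu/Sun  2298: Fri/Mon  …(38 more)…  2337: Thu/Sun  2338: Fri/Mon  2339: Sat/Tue  2340: Mon/Wed  2341: Tue/Fri  2342: Wed/Sat  2343: Thu/Sun  2344: Sat/Mon  2345: Sun/Wed  2346: Mon/Thu ✓  2347: Tue/Fri  2348: Thu/Sat  2349: Fri/Mon  2350: Sat/Tue
Both conditions hold in: 2289, 2295, 2301, 2307, 2318, 2329, 2335, 2346 — 8.

8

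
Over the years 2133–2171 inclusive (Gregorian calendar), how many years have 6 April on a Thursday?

5

Track 6 April's weekday year by year (advancing +1, or +2 across a Feb 29):
  2133: Mon  2134: Tue (+1)  2135: Wed (+1)  2136: Fri (+2)  2137: Sat (+1)
  2138: Sun (+1)  2139: Mon (+1)  2140: Wed (+2)  2141: Thu (+1) ✓  2142: Fri (+1)
  2143: Sat (+1)  2144: Mon (+2)  2145: Tue (+1)  2146: Wed (+1)  … (11 more years) …
  2158: Thu (+1) ✓  2159: Fri (+1)  2160: Sun (+2)  2161: Mon (+1)  2162: Tue (+1)
  2163: Wed (+1)  2164: Fri (+2)  2165: Sat (+1)  2166: Sun (+1)  2167: Mon (+1)
  2168: Wed (+2)  2169: Thu (+1) ✓  2170: Fri (+1)  2171: Sat (+1)
Thursday years: 2141, 2147, 2152, 2158, 2169 — 5 in total.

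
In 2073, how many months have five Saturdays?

A month of length L has five Saturdays iff its first Saturday is on day ≤ L−28 (so day 1–3 in a 31-day month, 1–2 in a 30-day month, day 1 in a leap February).
Checking each month of 2073: Jan starts Sun (31d); Feb starts Wed (28d); Mar starts Wed (31d); Apr starts Sat (30d) ✓; May starts Mon (31d); Jun starts Thu (30d); Jul starts Sat (31d) ✓; Aug starts Tue (31d); Sep starts Fri (30d) ✓; Oct starts Sun (31d); Nov starts Wed (30d); Dec starts Fri (31d) ✓.
Five-Saturday months: April, July, September, December → 4.

4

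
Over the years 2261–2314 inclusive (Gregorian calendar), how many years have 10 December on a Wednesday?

7

Track 10 December's weekday year by year (advancing +1, or +2 across a Feb 29):
  2261: Tue  2262: Wed (+1) ✓  2263: Thu (+1)  2264: Sat (+2)  2265: Sun (+1)
  2266: Mon (+1)  2267: Tue (+1)  2268: Thu (+2)  2269: Fri (+1)  2270: Sat (+1)
  2271: Sun (+1)  2272: Tue (+2)  2273: Wed (+1) ✓  2274: Thu (+1)  … (26 more years) …
  2301: Tue (+1)  2302: Wed (+1) ✓  2303: Thu (+1)  2304: Sat (+2)  2305: Sun (+1)
  2306: Mon (+1)  2307: Tue (+1)  2308: Thu (+2)  2309: Fri (+1)  2310: Sat (+1)
  2311: Sun (+1)  2312: Tue (+2)  2313: Wed (+1) ✓  2314: Thu (+1)
Wednesday years: 2262, 2273, 2279, 2284, 2290, 2302, 2313 — 7 in total.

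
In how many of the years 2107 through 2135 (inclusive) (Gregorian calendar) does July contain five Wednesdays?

12

July has 31 days; it has five Wednesdays when Wednesday falls among the first (month-length − 28) days — i.e. when July 1 is one of Wednesday/Tuesday/Monday.
July 1 by year: 2107:Fri 2108:Sun 2109:Mon✓ 2110:Tue✓ 2111:Wed✓ 2112:Fri 2113:Sat 2114:Sun 2115:Mon✓ 2116:Wed✓ 2117:Thu 2118:Fri 2119:Sat 2120:Mon✓ 2121:Tue✓ 2122:Wed✓ 2123:Thu 2124:Sat 2125:Sun 2126:Mon✓ 2127:Tue✓ 2128:Thu 2129:Fri 2130:Sat 2131:Sun 2132:Tue✓ 2133:Wed✓ 2134:Thu 2135:Fri
Years with five Wednesdays: 2109, 2110, 2111, 2115, 2116, 2120, 2121, 2122, 2126, 2127, 2132, 2133 → 12.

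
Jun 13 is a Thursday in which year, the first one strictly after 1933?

1935

From one year to the next, a fixed date's weekday advances by 1, or by 2 when a Feb 29 lies between the two dates.
1933: June 13 is Tuesday.
1934: Wednesday (+1)
1935: Thursday (+1)
Jun 13 falls on a Thursday in 1935.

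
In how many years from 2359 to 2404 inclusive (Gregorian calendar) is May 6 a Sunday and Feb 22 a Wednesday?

1

Check each year's weekday for May 6 and Feb 22:
  2359: Wed/Sun  2360: Fri/Mon  2361: Sat/Wed  2362: Sun/Thu  2363: Mon/Fri  2364: Wed/Sat  2365: Thu/Mon  2366: Fri/Tue  2367: Sat/Wed  2368: Mon/Thu  2369: Tue/Sat  2370: Wed/Sun  2371: Thu/Mon  2372: Sat/Tue  …(18 more)…  2391: Mon/Fri  2392: Wed/Sat  2393: Thu/Mon  2394: Fri/Tue  2395: Sat/Wed  2396: Mon/Thu  2397: Tue/Sat  2398: Wed/Sun  2399: Thu/Mon  2400: Sat/Tue  2401: Sun/Thu  2402: Mon/Fri  2403: Tue/Sat  2404: Thu/Sun
Both conditions hold in: 2384 — 1.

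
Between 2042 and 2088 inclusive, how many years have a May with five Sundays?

May has 31 days; it has five Sundays when Sunday falls among the first (month-length − 28) days — i.e. when May 1 is one of Sunday/Saturday/Friday.
May 1 by year: 2042:Thu 2043:Fri✓ 2044:Sun✓ 2045:Mon 2046:Tue 2047:Wed 2048:Fri✓ 2049:Sat✓ 2050:Sun✓ 2051:Mon 2052:Wed 2053:Thu 2054:Fri✓ 2055:Sat✓ 2056:Mon …(17 more)… 2074:Tue 2075:Wed 2076:Fri✓ 2077:Sat✓ 2078:Sun✓ 2079:Mon 2080:Wed 2081:Thu 2082:Fri✓ 2083:Sat✓ 2084:Mon 2085:Tue 2086:Wed 2087:Thu 2088:Sat✓
Years with five Sundays: 2043, 2044, 2048, 2049, 2050, 2054, 2055, 2060, 2061, 2065, 2066, 2067, 2071, 2072, 2076, 2077, 2078, 2082, 2083, 2088 → 20.

20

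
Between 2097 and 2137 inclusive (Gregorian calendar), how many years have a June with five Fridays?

11

June has 30 days; it has five Fridays when Friday falls among the first (month-length − 28) days — i.e. when June 1 is one of Friday/Thursday.
June 1 by year: 2097:Sat 2098:Sun 2099:Mon 2100:Tue 2101:Wed 2102:Thu✓ 2103:Fri✓ 2104:Sun 2105:Mon 2106:Tue 2107:Wed 2108:Fri✓ 2109:Sat 2110:Sun 2111:Mon …(11 more)… 2123:Tue 2124:Thu✓ 2125:Fri✓ 2126:Sat 2127:Sun 2128:Tue 2129:Wed 2130:Thu✓ 2131:Fri✓ 2132:Sun 2133:Mon 2134:Tue 2135:Wed 2136:Fri✓ 2137:Sat
Years with five Fridays: 2102, 2103, 2108, 2113, 2114, 2119, 2124, 2125, 2130, 2131, 2136 → 11.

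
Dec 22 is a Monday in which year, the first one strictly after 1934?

From one year to the next, a fixed date's weekday advances by 1, or by 2 when a Feb 29 lies between the two dates.
1934: December 22 is Saturday.
1935: Sunday (+1)
1936: Tuesday (+2)
1937: Wednesday (+1)
1938: Thursday (+1)
1939: Friday (+1)
1940: Sunday (+2)
1941: Monday (+1)
Dec 22 falls on a Monday in 1941.

1941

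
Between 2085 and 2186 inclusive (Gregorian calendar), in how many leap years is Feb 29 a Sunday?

Leap years in 2085–2186: 24 of them.
Feb 29 weekday advances by 5 (mod 7) from one leap year to the next four years later (or differs when a century non-leap intervenes).
Leap-day weekdays: 2088:Sun✓ 2092:Fri 2096:Wed 2104:Fri 2108:Wed 2112:Mon 2116:Sat 2120:Thu 2124:Tue 2128:Sun✓ 2132:Fri 2136:Wed 2140:Mon 2144:Sat 2148:Thu 2152:Tue 2156:Sun✓ 2160:Fri 2164:Wed 2168:Mon 2172:Sat 2176:Thu 2180:Tue 2184:Sun✓
Sunday: 2088, 2128, 2156, 2184 → 4.

4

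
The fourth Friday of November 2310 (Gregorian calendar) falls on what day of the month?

25

November 1, 2310 is a Tuesday, so the first Friday is the 4th.
The fourth Friday is 4 + 21 = 25.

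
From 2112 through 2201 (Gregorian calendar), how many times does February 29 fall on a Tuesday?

3

Leap years in 2112–2201: 22 of them.
Feb 29 weekday advances by 5 (mod 7) from one leap year to the next four years later (or differs when a century non-leap intervenes).
Leap-day weekdays: 2112:Mon 2116:Sat 2120:Thu 2124:Tue✓ 2128:Sun 2132:Fri 2136:Wed 2140:Mon 2144:Sat 2148:Thu 2152:Tue✓ 2156:Sun 2160:Fri 2164:Wed 2168:Mon 2172:Sat 2176:Thu 2180:Tue✓ 2184:Sun 2188:Fri 2192:Wed 2196:Mon
Tuesday: 2124, 2152, 2180 → 3.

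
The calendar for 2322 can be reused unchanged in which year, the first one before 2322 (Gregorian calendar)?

Two years share a calendar iff Jan 1 falls on the same weekday and both are leap or both are common. 2322: Jan 1 is Sunday, common year.
2321: Jan 1 Saturday, common
2320: Jan 1 Thursday, leap
2319: Jan 1 Wednesday, common
2318: Jan 1 Tuesday, common
2317: Jan 1 Monday, common
2316: Jan 1 Saturday, leap
2315: Jan 1 Friday, common
2314: Jan 1 Thursday, common
2313: Jan 1 Wednesday, common
2312: Jan 1 Monday, leap
2311: Jan 1 Sunday, common
2311 matches on both conditions.

2311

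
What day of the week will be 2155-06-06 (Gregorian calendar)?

January 1, 2155 is a Wednesday.
June 6 is day 157 of the year, i.e. 156 days after Jan 1.
156 mod 7 = 2, so advance 2 weekdays from Wednesday: Friday.

Friday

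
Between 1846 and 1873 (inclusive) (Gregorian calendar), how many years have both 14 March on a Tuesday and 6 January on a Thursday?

1

Check each year's weekday for 14 March and 6 January:
  1846: Sat/Tue  1847: Sun/Wed  1848: Tue/Thu ✓  1849: Wed/Sat  1850: Thu/Sun  1851: Fri/Mon  1852: Sun/Tue  1853: Mon/Thu  1854: Tue/Fri  1855: Wed/Sat  1856: Fri/Sun  1857: Sat/Tue  1858: Sun/Wed  1859: Mon/Thu  1860: Wed/Fri  1861: Thu/Sun  1862: Fri/Mon  1863: Sat/Tue  1864: Mon/Wed  1865: Tue/Fri  1866: Wed/Sat  1867: Thu/Sun  1868: Sat/Mon  1869: Sun/Wed  1870: Mon/Thu  1871: Tue/Fri  1872: Thu/Sat  1873: Fri/Mon
Both conditions hold in: 1848 — 1.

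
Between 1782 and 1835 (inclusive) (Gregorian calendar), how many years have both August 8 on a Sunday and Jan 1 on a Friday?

Check each year's weekday for August 8 and Jan 1:
  1782: Thu/Tue  1783: Fri/Wed  1784: Sun/Thu  1785: Mon/Sat  1786: Tue/Sun  1787: Wed/Mon  1788: Fri/Tue  1789: Sat/Thu  1790: Sun/Fri ✓  1791: Mon/Sat  1792: Wed/Sun  1793: Thu/Tue  1794: Fri/Wed  1795: Sat/Thu  …(26 more)…  1822: Thu/Tue  1823: Fri/Wed  1824: Sun/Thu  1825: Mon/Sat  1826: Tue/Sun  1827: Wed/Mon  1828: Fri/Tue  1829: Sat/Thu  1830: Sun/Fri ✓  1831: Mon/Sat  1832: Wed/Sun  1833: Thu/Tue  1834: Fri/Wed  1835: Sat/Thu
Both conditions hold in: 1790, 1802, 1813, 1819, 1830 — 5.

5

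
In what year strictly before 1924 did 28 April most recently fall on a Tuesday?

From one year to the next, a fixed date's weekday advances by 1, or by 2 when a Feb 29 lies between the two dates.
1924: April 28 is Monday.
1923: Saturday (−2)
1922: Friday (−1)
1921: Thursday (−1)
1920: Wednesday (−1)
1919: Monday (−2)
1918: Sunday (−1)
1917: Saturday (−1)
1916: Friday (−1)
1915: Wednesday (−2)
1914: Tuesday (−1)
28 April falls on a Tuesday in 1914.

1914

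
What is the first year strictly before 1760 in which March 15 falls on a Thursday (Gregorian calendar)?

From one year to the next, a fixed date's weekday advances by 1, or by 2 when a Feb 29 lies between the two dates.
1760: March 15 is Saturday.
1759: Thursday (−2)
March 15 falls on a Thursday in 1759.

1759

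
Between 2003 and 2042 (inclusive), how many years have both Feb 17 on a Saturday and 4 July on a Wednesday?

4

Check each year's weekday for Feb 17 and 4 July:
  2003: Mon/Fri  2004: Tue/Sun  2005: Thu/Mon  2006: Fri/Tue  2007: Sat/Wed ✓  2008: Sun/Fri  2009: Tue/Sat  2010: Wed/Sun  2011: Thu/Mon  2012: Fri/Wed  2013: Sun/Thu  2014: Mon/Fri  2015: Tue/Sat  2016: Wed/Mon  …(12 more)…  2029: Sat/Wed ✓  2030: Sun/Thu  2031: Mon/Fri  2032: Tue/Sun  2033: Thu/Mon  2034: Fri/Tue  2035: Sat/Wed ✓  2036: Sun/Fri  2037: Tue/Sat  2038: Wed/Sun  2039: Thu/Mon  2040: Fri/Wed  2041: Sun/Thu  2042: Mon/Fri
Both conditions hold in: 2007, 2018, 2029, 2035 — 4.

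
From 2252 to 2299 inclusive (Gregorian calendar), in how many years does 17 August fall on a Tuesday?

Track 17 August's weekday year by year (advancing +1, or +2 across a Feb 29):
  2252: Tue ✓  2253: Wed (+1)  2254: Thu (+1)  2255: Fri (+1)  2256: Sun (+2)
  2257: Mon (+1)  2258: Tue (+1) ✓  2259: Wed (+1)  2260: Fri (+2)  2261: Sat (+1)
  2262: Sun (+1)  2263: Mon (+1)  2264: Wed (+2)  2265: Thu (+1)  … (20 more years) …
  2286: Tue (+1) ✓  2287: Wed (+1)  2288: Fri (+2)  2289: Sat (+1)  2290: Sun (+1)
  2291: Mon (+1)  2292: Wed (+2)  2293: Thu (+1)  2294: Fri (+1)  2295: Sat (+1)
  2296: Mon (+2)  2297: Tue (+1) ✓  2298: Wed (+1)  2299: Thu (+1)
Tuesday years: 2252, 2258, 2269, 2275, 2280, 2286, 2297 — 7 in total.

7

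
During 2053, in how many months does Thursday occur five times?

A month of length L has five Thursdays iff its first Thursday is on day ≤ L−28 (so day 1–3 in a 31-day month, 1–2 in a 30-day month, day 1 in a leap February).
Checking each month of 2053: Jan starts Wed (31d) ✓; Feb starts Sat (28d); Mar starts Sat (31d); Apr starts Tue (30d); May starts Thu (31d) ✓; Jun starts Sun (30d); Jul starts Tue (31d) ✓; Aug starts Fri (31d); Sep starts Mon (30d); Oct starts Wed (31d) ✓; Nov starts Sat (30d); Dec starts Mon (31d).
Five-Thursday months: January, May, July, October → 4.

4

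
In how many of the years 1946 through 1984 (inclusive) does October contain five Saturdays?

17

October has 31 days; it has five Saturdays when Saturday falls among the first (month-length − 28) days — i.e. when October 1 is one of Saturday/Friday/Thursday.
October 1 by year: 1946:Tue 1947:Wed 1948:Fri✓ 1949:Sat✓ 1950:Sun 1951:Mon 1952:Wed 1953:Thu✓ 1954:Fri✓ 1955:Sat✓ 1956:Mon 1957:Tue 1958:Wed 1959:Thu✓ 1960:Sat✓ …(9 more)… 1970:Thu✓ 1971:Fri✓ 1972:Sun 1973:Mon 1974:Tue 1975:Wed 1976:Fri✓ 1977:Sat✓ 1978:Sun 1979:Mon 1980:Wed 1981:Thu✓ 1982:Fri✓ 1983:Sat✓ 1984:Mon
Years with five Saturdays: 1948, 1949, 1953, 1954, 1955, 1959, 1960, 1964, 1965, 1966, 1970, 1971, 1976, 1977, 1981, 1982, 1983 → 17.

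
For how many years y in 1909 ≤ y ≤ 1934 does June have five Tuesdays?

7

June has 30 days; it has five Tuesdays when Tuesday falls among the first (month-length − 28) days — i.e. when June 1 is one of Tuesday/Monday.
June 1 by year: 1909:Tue✓ 1910:Wed 1911:Thu 1912:Sat 1913:Sun 1914:Mon✓ 1915:Tue✓ 1916:Thu 1917:Fri 1918:Sat 1919:Sun 1920:Tue✓ 1921:Wed 1922:Thu 1923:Fri 1924:Sun 1925:Mon✓ 1926:Tue✓ 1927:Wed 1928:Fri 1929:Sat 1930:Sun 1931:Mon✓ 1932:Wed 1933:Thu 1934:Fri
Years with five Tuesdays: 1909, 1914, 1915, 1920, 1925, 1926, 1931 → 7.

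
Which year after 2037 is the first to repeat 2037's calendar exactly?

2043

Two years share a calendar iff Jan 1 falls on the same weekday and both are leap or both are common. 2037: Jan 1 is Thursday, common year.
2038: Jan 1 Friday, common
2039: Jan 1 Saturday, common
2040: Jan 1 Sunday, leap
2041: Jan 1 Tuesday, common
2042: Jan 1 Wednesday, common
2043: Jan 1 Thursday, common
2043 matches on both conditions.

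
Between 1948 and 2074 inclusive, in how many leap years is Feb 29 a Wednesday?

Leap years in 1948–2074: 32 of them.
Feb 29 weekday advances by 5 (mod 7) from one leap year to the next four years later (or differs when a century non-leap intervenes).
Leap-day weekdays: 1948:Sun 1952:Fri 1956:Wed✓ 1960:Mon 1964:Sat 1968:Thu 1972:Tue 1976:Sun 1980:Fri 1984:Wed✓ 1988:Mon 1992:Sat 1996:Thu …(6 more)… 2024:Thu 2028:Tue 2032:Sun 2036:Fri 2040:Wed✓ 2044:Mon 2048:Sat 2052:Thu 2056:Tue 2060:Sun 2064:Fri 2068:Wed✓ 2072:Mon
Wednesday: 1956, 1984, 2012, 2040, 2068 → 5.

5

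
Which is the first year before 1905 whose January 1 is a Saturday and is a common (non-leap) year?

Jan 1 advances by 2 weekdays after a leap year and by 1 after a common year.
1905: Jan 1 is Sunday.
1904: Friday (leap)
1903: Thursday
1902: Wednesday
1901: Tuesday
1900: Monday
1899: Sunday
1898: Saturday
1898 begins on a Saturday and is a common year.

1898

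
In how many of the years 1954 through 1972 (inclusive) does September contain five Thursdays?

6

September has 30 days; it has five Thursdays when Thursday falls among the first (month-length − 28) days — i.e. when September 1 is one of Thursday/Wednesday.
September 1 by year: 1954:Wed✓ 1955:Thu✓ 1956:Sat 1957:Sun 1958:Mon 1959:Tue 1960:Thu✓ 1961:Fri 1962:Sat 1963:Sun 1964:Tue 1965:Wed✓ 1966:Thu✓ 1967:Fri 1968:Sun 1969:Mon 1970:Tue 1971:Wed✓ 1972:Fri
Years with five Thursdays: 1954, 1955, 1960, 1965, 1966, 1971 → 6.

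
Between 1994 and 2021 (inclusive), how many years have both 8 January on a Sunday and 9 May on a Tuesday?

Check each year's weekday for 8 January and 9 May:
  1994: Sat/Mon  1995: Sun/Tue ✓  1996: Mon/Thu  1997: Wed/Fri  1998: Thu/Sat  1999: Fri/Sun  2000: Sat/Tue  2001: Mon/Wed  2002: Tue/Thu  2003: Wed/Fri  2004: Thu/Sun  2005: Sat/Mon  2006: Sun/Tue ✓  2007: Mon/Wed  2008: Tue/Fri  2009: Thu/Sat  2010: Fri/Sun  2011: Sat/Mon  2012: Sun/Wed  2013: Tue/Thu  2014: Wed/Fri  2015: Thu/Sat  2016: Fri/Mon  2017: Sun/Tue ✓  2018: Mon/Wed  2019: Tue/Thu  2020: Wed/Sat  2021: Fri/Sun
Both conditions hold in: 1995, 2006, 2017 — 3.

3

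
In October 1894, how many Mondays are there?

October 1894 has 31 days and begins on Monday.
The first Monday is October 1.
Mondays fall on 1, 8, 15, 22, 29 — that's 5.

5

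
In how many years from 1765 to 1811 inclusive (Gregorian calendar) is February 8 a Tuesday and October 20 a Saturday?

0

Check each year's weekday for February 8 and October 20:
  1765: Fri/Sun  1766: Sat/Mon  1767: Sun/Tue  1768: Mon/Thu  1769: Wed/Fri  1770: Thu/Sat  1771: Fri/Sun  1772: Sat/Tue  1773: Mon/Wed  1774: Tue/Thu  1775: Wed/Fri  1776: Thu/Sun  1777: Sat/Mon  1778: Sun/Tue  …(19 more)…  1798: Thu/Sat  1799: Fri/Sun  1800: Sat/Mon  1801: Sun/Tue  1802: Mon/Wed  1803: Tue/Thu  1804: Wed/Sat  1805: Fri/Sun  1806: Sat/Mon  1807: Sun/Tue  1808: Mon/Thu  1809: Wed/Fri  1810: Thu/Sat  1811: Fri/Sun
Both conditions hold in: no year — 0.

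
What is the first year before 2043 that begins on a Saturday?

Jan 1 advances by 2 weekdays after a leap year and by 1 after a common year.
2043: Jan 1 is Thursday.
2042: Wednesday
2041: Tuesday
2040: Sunday (leap)
2039: Saturday
2039 begins on a Saturday

2039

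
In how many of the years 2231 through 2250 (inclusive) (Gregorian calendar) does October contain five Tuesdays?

10

October has 31 days; it has five Tuesdays when Tuesday falls among the first (month-length − 28) days — i.e. when October 1 is one of Tuesday/Monday/Sunday.
October 1 by year: 2231:Sat 2232:Mon✓ 2233:Tue✓ 2234:Wed 2235:Thu 2236:Sat 2237:Sun✓ 2238:Mon✓ 2239:Tue✓ 2240:Thu 2241:Fri 2242:Sat 2243:Sun✓ 2244:Tue✓ 2245:Wed 2246:Thu 2247:Fri 2248:Sun✓ 2249:Mon✓ 2250:Tue✓
Years with five Tuesdays: 2232, 2233, 2237, 2238, 2239, 2243, 2244, 2248, 2249, 2250 → 10.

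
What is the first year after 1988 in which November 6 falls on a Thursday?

From one year to the next, a fixed date's weekday advances by 1, or by 2 when a Feb 29 lies between the two dates.
1988: November 6 is Sunday.
1989: Monday (+1)
1990: Tuesday (+1)
1991: Wednesday (+1)
1992: Friday (+2)
1993: Saturday (+1)
1994: Sunday (+1)
1995: Monday (+1)
1996: Wednesday (+2)
1997: Thursday (+1)
November 6 falls on a Thursday in 1997.

1997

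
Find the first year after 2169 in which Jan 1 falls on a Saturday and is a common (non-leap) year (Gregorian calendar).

2174

Jan 1 advances by 2 weekdays after a leap year and by 1 after a common year.
2169: Jan 1 is Sunday.
2170: Monday
2171: Tuesday
2172: Wednesday (leap)
2173: Friday
2174: Saturday
2174 begins on a Saturday and is a common year.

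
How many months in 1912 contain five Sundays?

A month of length L has five Sundays iff its first Sunday is on day ≤ L−28 (so day 1–3 in a 31-day month, 1–2 in a 30-day month, day 1 in a leap February).
Checking each month of 1912: Jan starts Mon (31d); Feb starts Thu (29d); Mar starts Fri (31d) ✓; Apr starts Mon (30d); May starts Wed (31d); Jun starts Sat (30d) ✓; Jul starts Mon (31d); Aug starts Thu (31d); Sep starts Sun (30d) ✓; Oct starts Tue (31d); Nov starts Fri (30d); Dec starts Sun (31d) ✓.
Five-Sunday months: March, June, September, December → 4.

4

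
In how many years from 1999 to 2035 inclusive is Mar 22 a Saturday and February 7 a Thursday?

1

Check each year's weekday for Mar 22 and February 7:
  1999: Mon/Sun  2000: Wed/Mon  2001: Thu/Wed  2002: Fri/Thu  2003: Sat/Fri  2004: Mon/Sat  2005: Tue/Mon  2006: Wed/Tue  2007: Thu/Wed  2008: Sat/Thu ✓  2009: Sun/Sat  2010: Mon/Sun  2011: Tue/Mon  2012: Thu/Tue  …(9 more)…  2022: Tue/Mon  2023: Wed/Tue  2024: Fri/Wed  2025: Sat/Fri  2026: Sun/Sat  2027: Mon/Sun  2028: Wed/Mon  2029: Thu/Wed  2030: Fri/Thu  2031: Sat/Fri  2032: Mon/Sat  2033: Tue/Mon  2034: Wed/Tue  2035: Thu/Wed
Both conditions hold in: 2008 — 1.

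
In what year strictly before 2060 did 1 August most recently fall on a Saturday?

2054

From one year to the next, a fixed date's weekday advances by 1, or by 2 when a Feb 29 lies between the two dates.
2060: August 1 is Sunday.
2059: Friday (−2)
2058: Thursday (−1)
2057: Wednesday (−1)
2056: Tuesday (−1)
2055: Sunday (−2)
2054: Saturday (−1)
1 August falls on a Saturday in 2054.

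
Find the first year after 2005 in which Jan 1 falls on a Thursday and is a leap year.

Jan 1 advances by 2 weekdays after a leap year and by 1 after a common year.
2005: Jan 1 is Saturday.
2006: Sunday
2007: Monday
2008: Tuesday (leap)
2009: Thursday
2010: Friday
2011: Saturday
2012: Sunday (leap)
2013: Tuesday
2014: Wednesday
2015: Thursday
2016: Friday (leap)
2017: Sunday
2018: Monday
2019: Tuesday
2020: Wednesday (leap)
2021: Friday
2022: Saturday
2023: Sunday
2024: Monday (leap)
2025: Wednesday
2026: Thursday
2027: Friday
2028: Saturday (leap)
2029: Monday
2030: Tuesday
2031: Wednesday
2032: Thursday (leap)
2032 begins on a Thursday and is a leap year.

2032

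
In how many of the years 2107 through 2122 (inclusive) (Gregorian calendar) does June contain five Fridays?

4

June has 30 days; it has five Fridays when Friday falls among the first (month-length − 28) days — i.e. when June 1 is one of Friday/Thursday.
June 1 by year: 2107:Wed 2108:Fri✓ 2109:Sat 2110:Sun 2111:Mon 2112:Wed 2113:Thu✓ 2114:Fri✓ 2115:Sat 2116:Mon 2117:Tue 2118:Wed 2119:Thu✓ 2120:Sat 2121:Sun 2122:Mon
Years with five Fridays: 2108, 2113, 2114, 2119 → 4.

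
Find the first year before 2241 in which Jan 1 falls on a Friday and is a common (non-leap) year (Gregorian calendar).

2230

Jan 1 advances by 2 weekdays after a leap year and by 1 after a common year.
2241: Jan 1 is Friday.
2240: Wednesday (leap)
2239: Tuesday
2238: Monday
2237: Sunday
2236: Friday (leap)
2235: Thursday
2234: Wednesday
2233: Tuesday
2232: Sunday (leap)
2231: Saturday
2230: Friday
2230 begins on a Friday and is a common year.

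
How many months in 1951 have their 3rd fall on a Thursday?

Check the 3rd of each month of 1951: Jan 3: Wed, Feb 3: Sat, Mar 3: Sat, Apr 3: Tue, May 3: Thu, Jun 3: Sun, Jul 3: Tue, Aug 3: Fri, Sep 3: Mon, Oct 3: Wed, Nov 3: Sat, Dec 3: Mon.
Thursday occurs in May — 1 month.

1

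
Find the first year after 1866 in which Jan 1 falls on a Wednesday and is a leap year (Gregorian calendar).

Jan 1 advances by 2 weekdays after a leap year and by 1 after a common year.
1866: Jan 1 is Monday.
1867: Tuesday
1868: Wednesday (leap)
1868 begins on a Wednesday and is a leap year.

1868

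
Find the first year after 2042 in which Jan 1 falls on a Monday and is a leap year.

2052

Jan 1 advances by 2 weekdays after a leap year and by 1 after a common year.
2042: Jan 1 is Wednesday.
2043: Thursday
2044: Friday (leap)
2045: Sunday
2046: Monday
2047: Tuesday
2048: Wednesday (leap)
2049: Friday
2050: Saturday
2051: Sunday
2052: Monday (leap)
2052 begins on a Monday and is a leap year.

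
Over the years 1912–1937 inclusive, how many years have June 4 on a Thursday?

Track June 4's weekday year by year (advancing +1, or +2 across a Feb 29):
  1912: Tue  1913: Wed (+1)  1914: Thu (+1) ✓  1915: Fri (+1)  1916: Sun (+2)
  1917: Mon (+1)  1918: Tue (+1)  1919: Wed (+1)  1920: Fri (+2)  1921: Sat (+1)
  1922: Sun (+1)  1923: Mon (+1)  1924: Wed (+2)  1925: Thu (+1) ✓  1926: Fri (+1)
  1927: Sat (+1)  1928: Mon (+2)  1929: Tue (+1)  1930: Wed (+1)  1931: Thu (+1) ✓
  1932: Sat (+2)  1933: Sun (+1)  1934: Mon (+1)  1935: Tue (+1)  1936: Thu (+2) ✓
  1937: Fri (+1)
Thursday years: 1914, 1925, 1931, 1936 — 4 in total.

4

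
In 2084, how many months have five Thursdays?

A month of length L has five Thursdays iff its first Thursday is on day ≤ L−28 (so day 1–3 in a 31-day month, 1–2 in a 30-day month, day 1 in a leap February).
Checking each month of 2084: Jan starts Sat (31d); Feb starts Tue (29d); Mar starts Wed (31d) ✓; Apr starts Sat (30d); May starts Mon (31d); Jun starts Thu (30d) ✓; Jul starts Sat (31d); Aug starts Tue (31d) ✓; Sep starts Fri (30d); Oct starts Sun (31d); Nov starts Wed (30d) ✓; Dec starts Fri (31d).
Five-Thursday months: March, June, August, November → 4.

4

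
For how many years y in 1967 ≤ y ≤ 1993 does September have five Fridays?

September has 30 days; it has five Fridays when Friday falls among the first (month-length − 28) days — i.e. when September 1 is one of Friday/Thursday.
September 1 by year: 1967:Fri✓ 1968:Sun 1969:Mon 1970:Tue 1971:Wed 1972:Fri✓ 1973:Sat 1974:Sun 1975:Mon 1976:Wed 1977:Thu✓ 1978:Fri✓ 1979:Sat 1980:Mon 1981:Tue 1982:Wed 1983:Thu✓ 1984:Sat 1985:Sun 1986:Mon 1987:Tue 1988:Thu✓ 1989:Fri✓ 1990:Sat 1991:Sun 1992:Tue 1993:Wed
Years with five Fridays: 1967, 1972, 1977, 1978, 1983, 1988, 1989 → 7.

7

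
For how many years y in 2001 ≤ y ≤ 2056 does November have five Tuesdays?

16

November has 30 days; it has five Tuesdays when Tuesday falls among the first (month-length − 28) days — i.e. when November 1 is one of Tuesday/Monday.
November 1 by year: 2001:Thu 2002:Fri 2003:Sat 2004:Mon✓ 2005:Tue✓ 2006:Wed 2007:Thu 2008:Sat 2009:Sun 2010:Mon✓ 2011:Tue✓ 2012:Thu 2013:Fri 2014:Sat 2015:Sun …(26 more)… 2042:Sat 2043:Sun 2044:Tue✓ 2045:Wed 2046:Thu 2047:Fri 2048:Sun 2049:Mon✓ 2050:Tue✓ 2051:Wed 2052:Fri 2053:Sat 2054:Sun 2055:Mon✓ 2056:Wed
Years with five Tuesdays: 2004, 2005, 2010, 2011, 2016, 2021, 2022, 2027, 2032, 2033, 2038, 2039, 2044, 2049, 2050, 2055 → 16.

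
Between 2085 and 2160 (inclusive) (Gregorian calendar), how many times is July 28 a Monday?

Track July 28's weekday year by year (advancing +1, or +2 across a Feb 29):
  2085: Sat  2086: Sun (+1)  2087: Mon (+1) ✓  2088: Wed (+2)  2089: Thu (+1)
  2090: Fri (+1)  2091: Sat (+1)  2092: Mon (+2) ✓  2093: Tue (+1)  2094: Wed (+1)
  2095: Thu (+1)  2096: Sat (+2)  2097: Sun (+1)  2098: Mon (+1) ✓  … (48 more years) …
  2147: Fri (+1)  2148: Sun (+2)  2149: Mon (+1) ✓  2150: Tue (+1)  2151: Wed (+1)
  2152: Fri (+2)  2153: Sat (+1)  2154: Sun (+1)  2155: Mon (+1) ✓  2156: Wed (+2)
  2157: Thu (+1)  2158: Fri (+1)  2159: Sat (+1)  2160: Mon (+2) ✓
Monday years: 2087, 2092, 2098, 2104, 2110, 2121, 2127, 2132, 2138, 2149, 2155, 2160 — 12 in total.

12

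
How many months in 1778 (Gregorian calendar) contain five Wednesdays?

4

A month of length L has five Wednesdays iff its first Wednesday is on day ≤ L−28 (so day 1–3 in a 31-day month, 1–2 in a 30-day month, day 1 in a leap February).
Checking each month of 1778: Jan starts Thu (31d); Feb starts Sun (28d); Mar starts Sun (31d); Apr starts Wed (30d) ✓; May starts Fri (31d); Jun starts Mon (30d); Jul starts Wed (31d) ✓; Aug starts Sat (31d); Sep starts Tue (30d) ✓; Oct starts Thu (31d); Nov starts Sun (30d); Dec starts Tue (31d) ✓.
Five-Wednesday months: April, July, September, December → 4.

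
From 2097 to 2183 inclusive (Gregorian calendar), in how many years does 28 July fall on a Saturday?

12

Track 28 July's weekday year by year (advancing +1, or +2 across a Feb 29):
  2097: Sun  2098: Mon (+1)  2099: Tue (+1)  2100: Wed (+1)  2101: Thu (+1)
  2102: Fri (+1)  2103: Sat (+1) ✓  2104: Mon (+2)  2105: Tue (+1)  2106: Wed (+1)
  2107: Thu (+1)  2108: Sat (+2) ✓  2109: Sun (+1)  2110: Mon (+1)  … (59 more years) …
  2170: Sat (+1) ✓  2171: Sun (+1)  2172: Tue (+2)  2173: Wed (+1)  2174: Thu (+1)
  2175: Fri (+1)  2176: Sun (+2)  2177: Mon (+1)  2178: Tue (+1)  2179: Wed (+1)
  2180: Fri (+2)  2181: Sat (+1) ✓  2182: Sun (+1)  2183: Mon (+1)
Saturday years: 2103, 2108, 2114, 2125, 2131, 2136, 2142, 2153, 2159, 2164, 2170, 2181 — 12 in total.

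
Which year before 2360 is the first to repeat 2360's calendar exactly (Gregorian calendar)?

Two years share a calendar iff Jan 1 falls on the same weekday and both are leap or both are common. 2360: Jan 1 is Friday, leap year.
2359: Jan 1 Thursday, common
2358: Jan 1 Wednesday, common
2357: Jan 1 Tuesday, common
2356: Jan 1 Sunday, leap
2355: Jan 1 Saturday, common
2354: Jan 1 Friday, common
2353: Jan 1 Thursday, common
2352: Jan 1 Tuesday, leap
2351: Jan 1 Monday, common
2350: Jan 1 Sunday, common
2349: Jan 1 Saturday, common
2348: Jan 1 Thursday, leap
2347: Jan 1 Wednesday, common
2346: Jan 1 Tuesday, common
2345: Jan 1 Monday, common
2344: Jan 1 Saturday, leap
2343: Jan 1 Friday, common
2342: Jan 1 Thursday, common
2341: Jan 1 Wednesday, common
2340: Jan 1 Monday, leap
2339: Jan 1 Sunday, common
2338: Jan 1 Saturday, common
2337: Jan 1 Friday, common
2336: Jan 1 Wednesday, leap
2335: Jan 1 Tuesday, common
2334: Jan 1 Monday, common
2333: Jan 1 Sunday, common
2332: Jan 1 Friday, leap
2332 matches on both conditions.

2332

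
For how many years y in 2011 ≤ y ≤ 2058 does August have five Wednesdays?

21

August has 31 days; it has five Wednesdays when Wednesday falls among the first (month-length − 28) days — i.e. when August 1 is one of Wednesday/Tuesday/Monday.
August 1 by year: 2011:Mon✓ 2012:Wed✓ 2013:Thu 2014:Fri 2015:Sat 2016:Mon✓ 2017:Tue✓ 2018:Wed✓ 2019:Thu 2020:Sat 2021:Sun 2022:Mon✓ 2023:Tue✓ 2024:Thu 2025:Fri …(18 more)… 2044:Mon✓ 2045:Tue✓ 2046:Wed✓ 2047:Thu 2048:Sat 2049:Sun 2050:Mon✓ 2051:Tue✓ 2052:Thu 2053:Fri 2054:Sat 2055:Sun 2056:Tue✓ 2057:Wed✓ 2058:Thu
Years with five Wednesdays: 2011, 2012, 2016, 2017, 2018, 2022, 2023, 2028, 2029, 2033, 2034, 2035, 2039, 2040, 2044, 2045, 2046, 2050, 2051, 2056, 2057 → 21.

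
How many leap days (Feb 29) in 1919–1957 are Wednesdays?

2

Leap years in 1919–1957: 10 of them.
Feb 29 weekday advances by 5 (mod 7) from one leap year to the next four years later (or differs when a century non-leap intervenes).
Leap-day weekdays: 1920:Sun 1924:Fri 1928:Wed✓ 1932:Mon 1936:Sat 1940:Thu 1944:Tue 1948:Sun 1952:Fri 1956:Wed✓
Wednesday: 1928, 1956 → 2.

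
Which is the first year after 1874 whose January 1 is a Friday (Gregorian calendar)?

Jan 1 advances by 2 weekdays after a leap year and by 1 after a common year.
1874: Jan 1 is Thursday.
1875: Friday
1875 begins on a Friday

1875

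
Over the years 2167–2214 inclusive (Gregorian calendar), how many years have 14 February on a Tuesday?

7

Track 14 February's weekday year by year (advancing +1, or +2 across a Feb 29):
  2167: Sat  2168: Sun (+1)  2169: Tue (+2) ✓  2170: Wed (+1)  2171: Thu (+1)
  2172: Fri (+1)  2173: Sun (+2)  2174: Mon (+1)  2175: Tue (+1) ✓  2176: Wed (+1)
  2177: Fri (+2)  2178: Sat (+1)  2179: Sun (+1)  2180: Mon (+1)  … (20 more years) …
  2201: Sat (+1)  2202: Sun (+1)  2203: Mon (+1)  2204: Tue (+1) ✓  2205: Thu (+2)
  2206: Fri (+1)  2207: Sat (+1)  2208: Sun (+1)  2209: Tue (+2) ✓  2210: Wed (+1)
  2211: Thu (+1)  2212: Fri (+1)  2213: Sun (+2)  2214: Mon (+1)
Tuesday years: 2169, 2175, 2186, 2192, 2197, 2204, 2209 — 7 in total.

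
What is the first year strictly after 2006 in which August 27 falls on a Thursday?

2009

From one year to the next, a fixed date's weekday advances by 1, or by 2 when a Feb 29 lies between the two dates.
2006: August 27 is Sunday.
2007: Monday (+1)
2008: Wednesday (+2)
2009: Thursday (+1)
August 27 falls on a Thursday in 2009.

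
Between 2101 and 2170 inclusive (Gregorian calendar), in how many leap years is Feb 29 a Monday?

3

Leap years in 2101–2170: 17 of them.
Feb 29 weekday advances by 5 (mod 7) from one leap year to the next four years later (or differs when a century non-leap intervenes).
Leap-day weekdays: 2104:Fri 2108:Wed 2112:Mon✓ 2116:Sat 2120:Thu 2124:Tue 2128:Sun 2132:Fri 2136:Wed 2140:Mon✓ 2144:Sat 2148:Thu 2152:Tue 2156:Sun 2160:Fri 2164:Wed 2168:Mon✓
Monday: 2112, 2140, 2168 → 3.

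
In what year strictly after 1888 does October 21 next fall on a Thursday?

1897

From one year to the next, a fixed date's weekday advances by 1, or by 2 when a Feb 29 lies between the two dates.
1888: October 21 is Sunday.
1889: Monday (+1)
1890: Tuesday (+1)
1891: Wednesday (+1)
1892: Friday (+2)
1893: Saturday (+1)
1894: Sunday (+1)
1895: Monday (+1)
1896: Wednesday (+2)
1897: Thursday (+1)
October 21 falls on a Thursday in 1897.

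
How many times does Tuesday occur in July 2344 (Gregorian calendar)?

4

July 2344 has 31 days and begins on Saturday.
The first Tuesday is July 4.
Tuesdays fall on 4, 11, 18, 25 — that's 4.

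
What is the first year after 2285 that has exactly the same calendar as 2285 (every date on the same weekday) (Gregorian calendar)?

2291

Two years share a calendar iff Jan 1 falls on the same weekday and both are leap or both are common. 2285: Jan 1 is Thursday, common year.
2286: Jan 1 Friday, common
2287: Jan 1 Saturday, common
2288: Jan 1 Sunday, leap
2289: Jan 1 Tuesday, common
2290: Jan 1 Wednesday, common
2291: Jan 1 Thursday, common
2291 matches on both conditions.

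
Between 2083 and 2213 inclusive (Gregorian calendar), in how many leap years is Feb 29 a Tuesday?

Leap years in 2083–2213: 31 of them.
Feb 29 weekday advances by 5 (mod 7) from one leap year to the next four years later (or differs when a century non-leap intervenes).
Leap-day weekdays: 2084:Tue✓ 2088:Sun 2092:Fri 2096:Wed 2104:Fri 2108:Wed 2112:Mon 2116:Sat 2120:Thu 2124:Tue✓ 2128:Sun 2132:Fri 2136:Wed …(5 more)… 2160:Fri 2164:Wed 2168:Mon 2172:Sat 2176:Thu 2180:Tue✓ 2184:Sun 2188:Fri 2192:Wed 2196:Mon 2204:Wed 2208:Mon 2212:Sat
Tuesday: 2084, 2124, 2152, 2180 → 4.

4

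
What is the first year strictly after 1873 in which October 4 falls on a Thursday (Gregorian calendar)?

1877

From one year to the next, a fixed date's weekday advances by 1, or by 2 when a Feb 29 lies between the two dates.
1873: October 4 is Saturday.
1874: Sunday (+1)
1875: Monday (+1)
1876: Wednesday (+2)
1877: Thursday (+1)
October 4 falls on a Thursday in 1877.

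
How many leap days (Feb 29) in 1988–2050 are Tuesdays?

Leap years in 1988–2050: 16 of them.
Feb 29 weekday advances by 5 (mod 7) from one leap year to the next four years later (or differs when a century non-leap intervenes).
Leap-day weekdays: 1988:Mon 1992:Sat 1996:Thu 2000:Tue✓ 2004:Sun 2008:Fri 2012:Wed 2016:Mon 2020:Sat 2024:Thu 2028:Tue✓ 2032:Sun 2036:Fri 2040:Wed 2044:Mon 2048:Sat
Tuesday: 2000, 2028 → 2.

2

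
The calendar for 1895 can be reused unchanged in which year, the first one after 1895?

1901

Two years share a calendar iff Jan 1 falls on the same weekday and both are leap or both are common. 1895: Jan 1 is Tuesday, common year.
1896: Jan 1 Wednesday, leap
1897: Jan 1 Friday, common
1898: Jan 1 Saturday, common
1899: Jan 1 Sunday, common
1900: Jan 1 Monday, common
1901: Jan 1 Tuesday, common
1901 matches on both conditions.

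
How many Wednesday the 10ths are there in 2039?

Check the 10th of each month of 2039: Jan 10: Mon, Feb 10: Thu, Mar 10: Thu, Apr 10: Sun, May 10: Tue, Jun 10: Fri, Jul 10: Sun, Aug 10: Wed, Sep 10: Sat, Oct 10: Mon, Nov 10: Thu, Dec 10: Sat.
Wednesday occurs in August — 1 month.

1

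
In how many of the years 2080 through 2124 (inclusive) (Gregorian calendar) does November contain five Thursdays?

November has 30 days; it has five Thursdays when Thursday falls among the first (month-length − 28) days — i.e. when November 1 is one of Thursday/Wednesday.
November 1 by year: 2080:Fri 2081:Sat 2082:Sun 2083:Mon 2084:Wed✓ 2085:Thu✓ 2086:Fri 2087:Sat 2088:Mon 2089:Tue 2090:Wed✓ 2091:Thu✓ 2092:Sat 2093:Sun 2094:Mon …(15 more)… 2110:Sat 2111:Sun 2112:Tue 2113:Wed✓ 2114:Thu✓ 2115:Fri 2116:Sun 2117:Mon 2118:Tue 2119:Wed✓ 2120:Fri 2121:Sat 2122:Sun 2123:Mon 2124:Wed✓
Years with five Thursdays: 2084, 2085, 2090, 2091, 2096, 2102, 2103, 2108, 2113, 2114, 2119, 2124 → 12.

12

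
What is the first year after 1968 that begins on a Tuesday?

1974

Jan 1 advances by 2 weekdays after a leap year and by 1 after a common year.
1968: Jan 1 is Monday (leap).
1969: Wednesday
1970: Thursday
1971: Friday
1972: Saturday (leap)
1973: Monday
1974: Tuesday
1974 begins on a Tuesday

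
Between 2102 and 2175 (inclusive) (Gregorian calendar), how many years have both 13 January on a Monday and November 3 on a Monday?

7

Check each year's weekday for 13 January and November 3:
  2102: Fri/Fri  2103: Sat/Sat  2104: Sun/Mon  2105: Tue/Tue  2106: Wed/Wed  2107: Thu/Thu  2108: Fri/Sat  2109: Sun/Sun  2110: Mon/Mon ✓  2111: Tue/Tue  2112: Wed/Thu  2113: Fri/Fri  2114: Sat/Sat  2115: Sun/Sun  …(46 more)…  2162: Wed/Wed  2163: Thu/Thu  2164: Fri/Sat  2165: Sun/Sun  2166: Mon/Mon ✓  2167: Tue/Tue  2168: Wed/Thu  2169: Fri/Fri  2170: Sat/Sat  2171: Sun/Sun  2172: Mon/Tue  2173: Wed/Wed  2174: Thu/Thu  2175: Fri/Fri
Both conditions hold in: 2110, 2121, 2127, 2138, 2149, 2155, 2166 — 7.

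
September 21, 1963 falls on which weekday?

January 1, 1963 is a Tuesday.
September 21 is day 264 of the year, i.e. 263 days after Jan 1.
263 mod 7 = 4, so advance 4 weekdays from Tuesday: Saturday.

Saturday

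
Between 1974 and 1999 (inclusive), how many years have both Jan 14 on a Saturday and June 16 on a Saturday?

1

Check each year's weekday for Jan 14 and June 16:
  1974: Mon/Sun  1975: Tue/Mon  1976: Wed/Wed  1977: Fri/Thu  1978: Sat/Fri  1979: Sun/Sat  1980: Mon/Mon  1981: Wed/Tue  1982: Thu/Wed  1983: Fri/Thu  1984: Sat/Sat ✓  1985: Mon/Sun  1986: Tue/Mon  1987: Wed/Tue  1988: Thu/Thu  1989: Sat/Fri  1990: Sun/Sat  1991: Mon/Sun  1992: Tue/Tue  1993: Thu/Wed  1994: Fri/Thu  1995: Sat/Fri  1996: Sun/Sun  1997: Tue/Mon  1998: Wed/Tue  1999: Thu/Wed
Both conditions hold in: 1984 — 1.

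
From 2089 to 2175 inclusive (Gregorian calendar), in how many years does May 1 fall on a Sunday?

14

Track May 1's weekday year by year (advancing +1, or +2 across a Feb 29):
  2089: Sun ✓  2090: Mon (+1)  2091: Tue (+1)  2092: Thu (+2)  2093: Fri (+1)
  2094: Sat (+1)  2095: Sun (+1) ✓  2096: Tue (+2)  2097: Wed (+1)  2098: Thu (+1)
  2099: Fri (+1)  2100: Sat (+1)  2101: Sun (+1) ✓  2102: Mon (+1)  … (59 more years) …
  2162: Sat (+1)  2163: Sun (+1) ✓  2164: Tue (+2)  2165: Wed (+1)  2166: Thu (+1)
  2167: Fri (+1)  2168: Sun (+2) ✓  2169: Mon (+1)  2170: Tue (+1)  2171: Wed (+1)
  2172: Fri (+2)  2173: Sat (+1)  2174: Sun (+1) ✓  2175: Mon (+1)
Sunday years: 2089, 2095, 2101, 2107, 2112, 2118, 2129, 2135, 2140, 2146, 2157, 2163, 2168, 2174 — 14 in total.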